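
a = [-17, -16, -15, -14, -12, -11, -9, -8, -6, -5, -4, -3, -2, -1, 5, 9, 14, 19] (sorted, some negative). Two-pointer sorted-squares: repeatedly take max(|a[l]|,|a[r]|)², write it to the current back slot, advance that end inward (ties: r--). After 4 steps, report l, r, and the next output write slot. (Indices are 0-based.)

l=0 r=17: |-17|<=|19| out[17]=361, r--
l=0 r=16: |-17|>|14| out[16]=289, l++
l=1 r=16: |-16|>|14| out[15]=256, l++
l=2 r=16: |-15|>|14| out[14]=225, l++

l=3, r=16, next write slot=13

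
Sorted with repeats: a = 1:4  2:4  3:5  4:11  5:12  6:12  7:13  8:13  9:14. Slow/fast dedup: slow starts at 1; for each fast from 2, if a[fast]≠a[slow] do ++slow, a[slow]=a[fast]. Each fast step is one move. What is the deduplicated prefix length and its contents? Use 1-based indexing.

length 6; prefix = [4, 5, 11, 12, 13, 14]

(s=1,f=2) a[fast]=4=a[slow] dup → fast++
(s=1,f=3) a[fast]=5≠a[slow]=4 write a[2]=5 → slow++,fast++
(s=2,f=4) a[fast]=11≠a[slow]=5 write a[3]=11 → slow++,fast++
(s=3,f=5) a[fast]=12≠a[slow]=11 write a[4]=12 → slow++,fast++
(s=4,f=6) a[fast]=12=a[slow] dup → fast++
(s=4,f=7) a[fast]=13≠a[slow]=12 write a[5]=13 → slow++,fast++
(s=5,f=8) a[fast]=13=a[slow] dup → fast++
(s=5,f=9) a[fast]=14≠a[slow]=13 write a[6]=14 → slow++,fast++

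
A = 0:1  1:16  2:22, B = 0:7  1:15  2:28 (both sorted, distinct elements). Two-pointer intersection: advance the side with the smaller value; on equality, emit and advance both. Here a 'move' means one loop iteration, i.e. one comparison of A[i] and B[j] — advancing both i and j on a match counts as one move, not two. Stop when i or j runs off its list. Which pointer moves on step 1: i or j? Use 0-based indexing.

i

i=0 j=0: 1<7, i++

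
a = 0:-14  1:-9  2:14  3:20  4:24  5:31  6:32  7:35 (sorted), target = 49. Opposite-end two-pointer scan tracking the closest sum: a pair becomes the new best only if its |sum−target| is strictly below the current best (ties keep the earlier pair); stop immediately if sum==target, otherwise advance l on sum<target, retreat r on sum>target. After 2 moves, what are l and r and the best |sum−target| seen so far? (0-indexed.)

l=2, r=7, best |Δ|=23

[0,7] -14+35=21 d=28 * → l++
[1,7] -9+35=26 d=23 * → l++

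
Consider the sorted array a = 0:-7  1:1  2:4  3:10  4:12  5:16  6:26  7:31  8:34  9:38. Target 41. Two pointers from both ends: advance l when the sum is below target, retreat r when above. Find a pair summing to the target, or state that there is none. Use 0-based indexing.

(10, 31)

[0,9] -7+38=31 <41 → l++
[1,9] 1+38=39 <41 → l++
[2,9] 4+38=42 >41 → r--
[2,8] 4+34=38 <41 → l++
[3,8] 10+34=44 >41 → r--
[3,7] 10+31=41 → found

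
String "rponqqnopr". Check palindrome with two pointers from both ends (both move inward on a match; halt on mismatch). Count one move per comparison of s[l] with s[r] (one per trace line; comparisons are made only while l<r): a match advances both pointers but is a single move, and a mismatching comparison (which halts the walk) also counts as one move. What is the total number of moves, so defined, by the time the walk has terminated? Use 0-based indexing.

5 moves

[0,9] 'r'=='r' → l++,r--
[1,8] 'p'=='p' → l++,r--
[2,7] 'o'=='o' → l++,r--
[3,6] 'n'=='n' → l++,r--
[4,5] 'q'=='q' → l++,r--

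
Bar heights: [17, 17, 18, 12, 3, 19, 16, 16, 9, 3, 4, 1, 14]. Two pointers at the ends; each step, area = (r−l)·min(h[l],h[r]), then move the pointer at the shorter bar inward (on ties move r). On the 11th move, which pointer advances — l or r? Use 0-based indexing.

l

[0,12] min(17,14)*12=168 best=168 * → r--
[0,11] min(17,1)*11=11 best=168 → r--
[0,10] min(17,4)*10=40 best=168 → r--
[0,9] min(17,3)*9=27 best=168 → r--
[0,8] min(17,9)*8=72 best=168 → r--
[0,7] min(17,16)*7=112 best=168 → r--
[0,6] min(17,16)*6=96 best=168 → r--
[0,5] min(17,19)*5=85 best=168 → l++
[1,5] min(17,19)*4=68 best=168 → l++
[2,5] min(18,19)*3=54 best=168 → l++
[3,5] min(12,19)*2=24 best=168 → l++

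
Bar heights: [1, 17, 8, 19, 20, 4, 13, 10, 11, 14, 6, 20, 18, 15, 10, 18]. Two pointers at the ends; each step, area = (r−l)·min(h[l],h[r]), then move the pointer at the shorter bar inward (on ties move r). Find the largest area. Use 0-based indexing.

[0,15] min(1,18)*15=15 best=15 * → l++
[1,15] min(17,18)*14=238 best=238 * → l++
[2,15] min(8,18)*13=104 best=238 → l++
[3,15] min(19,18)*12=216 best=238 → r--
[3,14] min(19,10)*11=110 best=238 → r--
[3,13] min(19,15)*10=150 best=238 → r--
[3,12] min(19,18)*9=162 best=238 → r--
[3,11] min(19,20)*8=152 best=238 → l++
[4,11] min(20,20)*7=140 best=238 → r--
[4,10] min(20,6)*6=36 best=238 → r--
[4,9] min(20,14)*5=70 best=238 → r--
[4,8] min(20,11)*4=44 best=238 → r--
[4,7] min(20,10)*3=30 best=238 → r--
[4,6] min(20,13)*2=26 best=238 → r--
[4,5] min(20,4)*1=4 best=238 → r--

max area = 238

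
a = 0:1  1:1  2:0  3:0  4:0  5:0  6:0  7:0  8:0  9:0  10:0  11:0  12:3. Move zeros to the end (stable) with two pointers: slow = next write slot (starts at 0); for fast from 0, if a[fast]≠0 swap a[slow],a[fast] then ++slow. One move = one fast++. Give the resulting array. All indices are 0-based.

slow=0 fast=0: a[fast]=1≠0 swap→a[0]=1, slow++,fast++
slow=1 fast=1: a[fast]=1≠0 swap→a[1]=1, slow++,fast++
slow=2 fast=2: a[fast]=0, fast++
slow=2 fast=3: a[fast]=0, fast++
slow=2 fast=4: a[fast]=0, fast++
slow=2 fast=5: a[fast]=0, fast++
slow=2 fast=6: a[fast]=0, fast++
slow=2 fast=7: a[fast]=0, fast++
slow=2 fast=8: a[fast]=0, fast++
slow=2 fast=9: a[fast]=0, fast++
slow=2 fast=10: a[fast]=0, fast++
slow=2 fast=11: a[fast]=0, fast++
slow=2 fast=12: a[fast]=3≠0 swap→a[2]=3, slow++,fast++

[1, 1, 3, 0, 0, 0, 0, 0, 0, 0, 0, 0, 0]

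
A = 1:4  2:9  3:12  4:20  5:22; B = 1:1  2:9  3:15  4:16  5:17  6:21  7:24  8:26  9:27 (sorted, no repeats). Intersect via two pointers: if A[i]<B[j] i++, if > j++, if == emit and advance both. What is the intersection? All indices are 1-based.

[i=1,j=1] 4>1 → j++
[i=1,j=2] 4<9 → i++
[i=2,j=2] 9==9 emit → i++,j++
[i=3,j=3] 12<15 → i++
[i=4,j=3] 20>15 → j++
[i=4,j=4] 20>16 → j++
[i=4,j=5] 20>17 → j++
[i=4,j=6] 20<21 → i++
[i=5,j=6] 22>21 → j++
[i=5,j=7] 22<24 → i++

intersection = [9]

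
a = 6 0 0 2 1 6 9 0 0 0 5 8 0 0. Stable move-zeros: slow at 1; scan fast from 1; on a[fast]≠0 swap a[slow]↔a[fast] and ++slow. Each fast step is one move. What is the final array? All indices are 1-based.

(s=1,f=1) a[fast]=6≠0 swap→a[1]=6 → slow++,fast++
(s=2,f=2) a[fast]=0 → fast++
(s=2,f=3) a[fast]=0 → fast++
(s=2,f=4) a[fast]=2≠0 swap→a[2]=2 → slow++,fast++
(s=3,f=5) a[fast]=1≠0 swap→a[3]=1 → slow++,fast++
(s=4,f=6) a[fast]=6≠0 swap→a[4]=6 → slow++,fast++
(s=5,f=7) a[fast]=9≠0 swap→a[5]=9 → slow++,fast++
(s=6,f=8) a[fast]=0 → fast++
(s=6,f=9) a[fast]=0 → fast++
(s=6,f=10) a[fast]=0 → fast++
(s=6,f=11) a[fast]=5≠0 swap→a[6]=5 → slow++,fast++
(s=7,f=12) a[fast]=8≠0 swap→a[7]=8 → slow++,fast++
(s=8,f=13) a[fast]=0 → fast++
(s=8,f=14) a[fast]=0 → fast++

[6, 2, 1, 6, 9, 5, 8, 0, 0, 0, 0, 0, 0, 0]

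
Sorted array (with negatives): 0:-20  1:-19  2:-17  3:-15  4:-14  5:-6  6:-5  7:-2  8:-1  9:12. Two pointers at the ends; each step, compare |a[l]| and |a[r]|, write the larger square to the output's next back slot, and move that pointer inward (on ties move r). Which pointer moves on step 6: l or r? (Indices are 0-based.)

[0,9] |-20|>|12| out[9]=400 → l++
[1,9] |-19|>|12| out[8]=361 → l++
[2,9] |-17|>|12| out[7]=289 → l++
[3,9] |-15|>|12| out[6]=225 → l++
[4,9] |-14|>|12| out[5]=196 → l++
[5,9] |-6|<=|12| out[4]=144 → r--

r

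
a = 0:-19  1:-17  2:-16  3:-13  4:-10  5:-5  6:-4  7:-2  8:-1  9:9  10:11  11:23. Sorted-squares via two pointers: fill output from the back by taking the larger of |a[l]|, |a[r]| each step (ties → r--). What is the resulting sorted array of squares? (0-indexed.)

[0,11] |-19|<=|23| out[11]=529 → r--
[0,10] |-19|>|11| out[10]=361 → l++
[1,10] |-17|>|11| out[9]=289 → l++
[2,10] |-16|>|11| out[8]=256 → l++
[3,10] |-13|>|11| out[7]=169 → l++
[4,10] |-10|<=|11| out[6]=121 → r--
[4,9] |-10|>|9| out[5]=100 → l++
[5,9] |-5|<=|9| out[4]=81 → r--
[5,8] |-5|>|-1| out[3]=25 → l++
[6,8] |-4|>|-1| out[2]=16 → l++
[7,8] |-2|>|-1| out[1]=4 → l++
[8,8] |-1|<=|-1| out[0]=1 → r--

[1, 4, 16, 25, 81, 100, 121, 169, 256, 289, 361, 529]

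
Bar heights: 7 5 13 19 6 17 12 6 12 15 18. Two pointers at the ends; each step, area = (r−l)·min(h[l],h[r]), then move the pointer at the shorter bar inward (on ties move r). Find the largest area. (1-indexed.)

l=1 r=11: min(7,18)*10=70 best=70 *, l++
l=2 r=11: min(5,18)*9=45 best=70, l++
l=3 r=11: min(13,18)*8=104 best=104 *, l++
l=4 r=11: min(19,18)*7=126 best=126 *, r--
l=4 r=10: min(19,15)*6=90 best=126, r--
l=4 r=9: min(19,12)*5=60 best=126, r--
l=4 r=8: min(19,6)*4=24 best=126, r--
l=4 r=7: min(19,12)*3=36 best=126, r--
l=4 r=6: min(19,17)*2=34 best=126, r--
l=4 r=5: min(19,6)*1=6 best=126, r--

max area = 126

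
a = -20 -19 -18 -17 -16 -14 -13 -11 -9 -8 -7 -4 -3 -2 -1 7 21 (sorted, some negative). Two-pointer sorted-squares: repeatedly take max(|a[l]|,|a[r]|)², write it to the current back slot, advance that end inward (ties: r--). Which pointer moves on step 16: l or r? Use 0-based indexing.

l

[0,16] |-20|<=|21| out[16]=441 → r--
[0,15] |-20|>|7| out[15]=400 → l++
[1,15] |-19|>|7| out[14]=361 → l++
[2,15] |-18|>|7| out[13]=324 → l++
[3,15] |-17|>|7| out[12]=289 → l++
[4,15] |-16|>|7| out[11]=256 → l++
[5,15] |-14|>|7| out[10]=196 → l++
[6,15] |-13|>|7| out[9]=169 → l++
[7,15] |-11|>|7| out[8]=121 → l++
[8,15] |-9|>|7| out[7]=81 → l++
[9,15] |-8|>|7| out[6]=64 → l++
[10,15] |-7|<=|7| out[5]=49 → r--
[10,14] |-7|>|-1| out[4]=49 → l++
[11,14] |-4|>|-1| out[3]=16 → l++
[12,14] |-3|>|-1| out[2]=9 → l++
[13,14] |-2|>|-1| out[1]=4 → l++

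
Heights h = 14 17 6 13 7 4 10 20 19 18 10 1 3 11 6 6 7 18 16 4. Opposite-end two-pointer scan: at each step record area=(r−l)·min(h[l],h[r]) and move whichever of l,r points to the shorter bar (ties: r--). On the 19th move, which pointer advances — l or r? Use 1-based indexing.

[1,20] min(14,4)*19=76 best=76 * → r--
[1,19] min(14,16)*18=252 best=252 * → l++
[2,19] min(17,16)*17=272 best=272 * → r--
[2,18] min(17,18)*16=272 best=272 → l++
[3,18] min(6,18)*15=90 best=272 → l++
[4,18] min(13,18)*14=182 best=272 → l++
[5,18] min(7,18)*13=91 best=272 → l++
[6,18] min(4,18)*12=48 best=272 → l++
[7,18] min(10,18)*11=110 best=272 → l++
[8,18] min(20,18)*10=180 best=272 → r--
[8,17] min(20,7)*9=63 best=272 → r--
[8,16] min(20,6)*8=48 best=272 → r--
[8,15] min(20,6)*7=42 best=272 → r--
[8,14] min(20,11)*6=66 best=272 → r--
[8,13] min(20,3)*5=15 best=272 → r--
[8,12] min(20,1)*4=4 best=272 → r--
[8,11] min(20,10)*3=30 best=272 → r--
[8,10] min(20,18)*2=36 best=272 → r--
[8,9] min(20,19)*1=19 best=272 → r--

r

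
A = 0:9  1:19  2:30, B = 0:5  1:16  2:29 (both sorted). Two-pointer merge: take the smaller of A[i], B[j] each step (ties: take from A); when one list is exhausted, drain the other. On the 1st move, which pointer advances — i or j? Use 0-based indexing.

j

[i=0,j=0] A[i]=9>B[j]=5 take 5 → j++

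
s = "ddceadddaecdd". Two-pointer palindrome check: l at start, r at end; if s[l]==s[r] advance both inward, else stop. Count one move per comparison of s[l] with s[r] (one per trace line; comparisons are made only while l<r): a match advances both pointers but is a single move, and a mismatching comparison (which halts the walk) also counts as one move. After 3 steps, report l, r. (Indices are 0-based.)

[0,12] 'd'=='d' → l++,r--
[1,11] 'd'=='d' → l++,r--
[2,10] 'c'=='c' → l++,r--

l=3, r=9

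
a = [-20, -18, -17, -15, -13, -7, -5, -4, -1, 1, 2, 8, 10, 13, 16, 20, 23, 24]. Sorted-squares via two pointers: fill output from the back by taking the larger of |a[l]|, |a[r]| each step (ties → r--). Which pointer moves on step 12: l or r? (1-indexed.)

r

[1,18] |-20|<=|24| out[18]=576 → r--
[1,17] |-20|<=|23| out[17]=529 → r--
[1,16] |-20|<=|20| out[16]=400 → r--
[1,15] |-20|>|16| out[15]=400 → l++
[2,15] |-18|>|16| out[14]=324 → l++
[3,15] |-17|>|16| out[13]=289 → l++
[4,15] |-15|<=|16| out[12]=256 → r--
[4,14] |-15|>|13| out[11]=225 → l++
[5,14] |-13|<=|13| out[10]=169 → r--
[5,13] |-13|>|10| out[9]=169 → l++
[6,13] |-7|<=|10| out[8]=100 → r--
[6,12] |-7|<=|8| out[7]=64 → r--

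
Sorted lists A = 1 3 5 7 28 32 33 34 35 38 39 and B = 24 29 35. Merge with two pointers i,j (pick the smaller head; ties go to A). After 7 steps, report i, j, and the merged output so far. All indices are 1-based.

i=1 j=1: A[i]=1<=B[j]=24 take 1, i++
i=2 j=1: A[i]=3<=B[j]=24 take 3, i++
i=3 j=1: A[i]=5<=B[j]=24 take 5, i++
i=4 j=1: A[i]=7<=B[j]=24 take 7, i++
i=5 j=1: A[i]=28>B[j]=24 take 24, j++
i=5 j=2: A[i]=28<=B[j]=29 take 28, i++
i=6 j=2: A[i]=32>B[j]=29 take 29, j++

i=6, j=3, merged so far=[1, 3, 5, 7, 24, 28, 29]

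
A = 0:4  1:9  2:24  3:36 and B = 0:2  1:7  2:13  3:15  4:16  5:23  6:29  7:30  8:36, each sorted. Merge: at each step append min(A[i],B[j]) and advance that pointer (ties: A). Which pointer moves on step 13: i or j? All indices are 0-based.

j

[i=0,j=0] A[i]=4>B[j]=2 take 2 → j++
[i=0,j=1] A[i]=4<=B[j]=7 take 4 → i++
[i=1,j=1] A[i]=9>B[j]=7 take 7 → j++
[i=1,j=2] A[i]=9<=B[j]=13 take 9 → i++
[i=2,j=2] A[i]=24>B[j]=13 take 13 → j++
[i=2,j=3] A[i]=24>B[j]=15 take 15 → j++
[i=2,j=4] A[i]=24>B[j]=16 take 16 → j++
[i=2,j=5] A[i]=24>B[j]=23 take 23 → j++
[i=2,j=6] A[i]=24<=B[j]=29 take 24 → i++
[i=3,j=6] A[i]=36>B[j]=29 take 29 → j++
[i=3,j=7] A[i]=36>B[j]=30 take 30 → j++
[i=3,j=8] A[i]=36<=B[j]=36 take 36 → i++
[i=4,j=8] A done, take B[j]=36 → j++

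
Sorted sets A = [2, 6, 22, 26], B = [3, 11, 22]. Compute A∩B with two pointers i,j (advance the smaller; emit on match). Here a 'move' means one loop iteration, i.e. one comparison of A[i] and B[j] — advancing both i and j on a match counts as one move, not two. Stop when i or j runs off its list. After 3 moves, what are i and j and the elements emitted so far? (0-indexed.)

i=0 j=0: 2<3, i++
i=1 j=0: 6>3, j++
i=1 j=1: 6<11, i++

i=2, j=1, emitted=[]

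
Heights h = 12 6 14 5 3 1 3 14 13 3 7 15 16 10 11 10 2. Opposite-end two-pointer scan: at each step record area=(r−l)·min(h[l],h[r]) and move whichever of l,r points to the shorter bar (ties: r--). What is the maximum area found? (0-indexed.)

l=0 r=16: min(12,2)*16=32 best=32 *, r--
l=0 r=15: min(12,10)*15=150 best=150 *, r--
l=0 r=14: min(12,11)*14=154 best=154 *, r--
l=0 r=13: min(12,10)*13=130 best=154, r--
l=0 r=12: min(12,16)*12=144 best=154, l++
l=1 r=12: min(6,16)*11=66 best=154, l++
l=2 r=12: min(14,16)*10=140 best=154, l++
l=3 r=12: min(5,16)*9=45 best=154, l++
l=4 r=12: min(3,16)*8=24 best=154, l++
l=5 r=12: min(1,16)*7=7 best=154, l++
l=6 r=12: min(3,16)*6=18 best=154, l++
l=7 r=12: min(14,16)*5=70 best=154, l++
l=8 r=12: min(13,16)*4=52 best=154, l++
l=9 r=12: min(3,16)*3=9 best=154, l++
l=10 r=12: min(7,16)*2=14 best=154, l++
l=11 r=12: min(15,16)*1=15 best=154, l++

max area = 154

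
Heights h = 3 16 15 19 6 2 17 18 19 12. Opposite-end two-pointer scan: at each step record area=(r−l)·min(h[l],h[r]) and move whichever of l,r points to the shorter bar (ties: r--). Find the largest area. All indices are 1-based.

l=1 r=10: min(3,12)*9=27 best=27 *, l++
l=2 r=10: min(16,12)*8=96 best=96 *, r--
l=2 r=9: min(16,19)*7=112 best=112 *, l++
l=3 r=9: min(15,19)*6=90 best=112, l++
l=4 r=9: min(19,19)*5=95 best=112, r--
l=4 r=8: min(19,18)*4=72 best=112, r--
l=4 r=7: min(19,17)*3=51 best=112, r--
l=4 r=6: min(19,2)*2=4 best=112, r--
l=4 r=5: min(19,6)*1=6 best=112, r--

max area = 112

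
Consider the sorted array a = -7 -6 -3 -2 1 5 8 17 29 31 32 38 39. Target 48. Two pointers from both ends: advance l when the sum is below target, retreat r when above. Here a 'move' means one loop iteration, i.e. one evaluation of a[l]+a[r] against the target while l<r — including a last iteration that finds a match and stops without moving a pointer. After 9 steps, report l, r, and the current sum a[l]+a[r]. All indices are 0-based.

l=7, r=10, sum=49

l=0 r=12: -7+39=32 <48, l++
l=1 r=12: -6+39=33 <48, l++
l=2 r=12: -3+39=36 <48, l++
l=3 r=12: -2+39=37 <48, l++
l=4 r=12: 1+39=40 <48, l++
l=5 r=12: 5+39=44 <48, l++
l=6 r=12: 8+39=47 <48, l++
l=7 r=12: 17+39=56 >48, r--
l=7 r=11: 17+38=55 >48, r--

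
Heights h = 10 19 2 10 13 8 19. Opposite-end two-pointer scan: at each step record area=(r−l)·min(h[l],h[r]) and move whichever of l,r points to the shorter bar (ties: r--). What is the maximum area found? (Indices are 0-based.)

max area = 95

l=0 r=6: min(10,19)*6=60 best=60 *, l++
l=1 r=6: min(19,19)*5=95 best=95 *, r--
l=1 r=5: min(19,8)*4=32 best=95, r--
l=1 r=4: min(19,13)*3=39 best=95, r--
l=1 r=3: min(19,10)*2=20 best=95, r--
l=1 r=2: min(19,2)*1=2 best=95, r--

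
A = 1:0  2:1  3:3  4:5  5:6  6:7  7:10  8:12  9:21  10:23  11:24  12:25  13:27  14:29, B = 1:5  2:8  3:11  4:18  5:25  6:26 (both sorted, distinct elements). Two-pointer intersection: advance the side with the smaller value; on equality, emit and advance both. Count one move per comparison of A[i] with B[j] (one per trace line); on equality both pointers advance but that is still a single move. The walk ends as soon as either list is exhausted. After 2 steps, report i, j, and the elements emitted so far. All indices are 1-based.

i=1 j=1: 0<5, i++
i=2 j=1: 1<5, i++

i=3, j=1, emitted=[]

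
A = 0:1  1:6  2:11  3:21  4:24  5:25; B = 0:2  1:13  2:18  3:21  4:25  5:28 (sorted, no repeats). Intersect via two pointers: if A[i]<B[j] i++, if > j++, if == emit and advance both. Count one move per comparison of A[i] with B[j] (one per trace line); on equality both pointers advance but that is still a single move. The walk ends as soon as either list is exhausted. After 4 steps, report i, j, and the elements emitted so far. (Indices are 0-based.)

i=3, j=1, emitted=[]

i=0 j=0: 1<2, i++
i=1 j=0: 6>2, j++
i=1 j=1: 6<13, i++
i=2 j=1: 11<13, i++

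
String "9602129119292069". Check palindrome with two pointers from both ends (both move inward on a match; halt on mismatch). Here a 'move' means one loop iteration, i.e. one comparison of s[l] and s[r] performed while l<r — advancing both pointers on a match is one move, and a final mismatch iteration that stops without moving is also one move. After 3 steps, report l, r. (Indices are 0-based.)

l=3, r=12

[0,15] '9'=='9' → l++,r--
[1,14] '6'=='6' → l++,r--
[2,13] '0'=='0' → l++,r--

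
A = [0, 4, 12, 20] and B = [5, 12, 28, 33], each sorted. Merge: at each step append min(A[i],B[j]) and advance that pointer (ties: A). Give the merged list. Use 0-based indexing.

i=0 j=0: A[i]=0<=B[j]=5 take 0, i++
i=1 j=0: A[i]=4<=B[j]=5 take 4, i++
i=2 j=0: A[i]=12>B[j]=5 take 5, j++
i=2 j=1: A[i]=12<=B[j]=12 take 12, i++
i=3 j=1: A[i]=20>B[j]=12 take 12, j++
i=3 j=2: A[i]=20<=B[j]=28 take 20, i++
i=4 j=2: A done, take B[j]=28, j++
i=4 j=3: A done, take B[j]=33, j++

[0, 4, 5, 12, 12, 20, 28, 33]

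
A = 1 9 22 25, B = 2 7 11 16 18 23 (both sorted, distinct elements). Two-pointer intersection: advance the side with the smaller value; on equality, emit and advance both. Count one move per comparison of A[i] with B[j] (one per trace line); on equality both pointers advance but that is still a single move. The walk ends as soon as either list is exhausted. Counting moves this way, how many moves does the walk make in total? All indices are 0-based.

9 moves

i=0 j=0: 1<2, i++
i=1 j=0: 9>2, j++
i=1 j=1: 9>7, j++
i=1 j=2: 9<11, i++
i=2 j=2: 22>11, j++
i=2 j=3: 22>16, j++
i=2 j=4: 22>18, j++
i=2 j=5: 22<23, i++
i=3 j=5: 25>23, j++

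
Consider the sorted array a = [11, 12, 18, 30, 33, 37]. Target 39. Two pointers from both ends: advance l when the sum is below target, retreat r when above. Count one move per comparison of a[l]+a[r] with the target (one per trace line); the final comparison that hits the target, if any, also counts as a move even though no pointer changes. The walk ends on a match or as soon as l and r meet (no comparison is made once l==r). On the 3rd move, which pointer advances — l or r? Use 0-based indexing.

r

[0,5] 11+37=48 >39 → r--
[0,4] 11+33=44 >39 → r--
[0,3] 11+30=41 >39 → r--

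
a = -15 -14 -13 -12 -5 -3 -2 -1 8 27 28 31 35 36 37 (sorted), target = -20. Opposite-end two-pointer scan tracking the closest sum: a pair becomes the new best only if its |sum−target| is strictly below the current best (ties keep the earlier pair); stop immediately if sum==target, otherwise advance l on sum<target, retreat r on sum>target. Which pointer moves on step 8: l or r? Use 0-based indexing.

r

l=0 r=14: -15+37=22 d=42 *, r--
l=0 r=13: -15+36=21 d=41 *, r--
l=0 r=12: -15+35=20 d=40 *, r--
l=0 r=11: -15+31=16 d=36 *, r--
l=0 r=10: -15+28=13 d=33 *, r--
l=0 r=9: -15+27=12 d=32 *, r--
l=0 r=8: -15+8=-7 d=13 *, r--
l=0 r=7: -15+-1=-16 d=4 *, r--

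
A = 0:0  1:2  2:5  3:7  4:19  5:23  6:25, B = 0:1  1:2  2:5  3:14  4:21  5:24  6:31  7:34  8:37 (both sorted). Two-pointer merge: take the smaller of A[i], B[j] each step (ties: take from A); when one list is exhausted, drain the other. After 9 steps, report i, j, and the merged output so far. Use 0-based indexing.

[i=0,j=0] A[i]=0<=B[j]=1 take 0 → i++
[i=1,j=0] A[i]=2>B[j]=1 take 1 → j++
[i=1,j=1] A[i]=2<=B[j]=2 take 2 → i++
[i=2,j=1] A[i]=5>B[j]=2 take 2 → j++
[i=2,j=2] A[i]=5<=B[j]=5 take 5 → i++
[i=3,j=2] A[i]=7>B[j]=5 take 5 → j++
[i=3,j=3] A[i]=7<=B[j]=14 take 7 → i++
[i=4,j=3] A[i]=19>B[j]=14 take 14 → j++
[i=4,j=4] A[i]=19<=B[j]=21 take 19 → i++

i=5, j=4, merged so far=[0, 1, 2, 2, 5, 5, 7, 14, 19]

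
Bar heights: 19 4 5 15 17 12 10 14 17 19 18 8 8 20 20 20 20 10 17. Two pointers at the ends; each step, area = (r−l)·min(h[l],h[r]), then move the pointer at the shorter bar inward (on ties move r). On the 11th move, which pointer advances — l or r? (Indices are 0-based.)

[0,18] min(19,17)*18=306 best=306 * → r--
[0,17] min(19,10)*17=170 best=306 → r--
[0,16] min(19,20)*16=304 best=306 → l++
[1,16] min(4,20)*15=60 best=306 → l++
[2,16] min(5,20)*14=70 best=306 → l++
[3,16] min(15,20)*13=195 best=306 → l++
[4,16] min(17,20)*12=204 best=306 → l++
[5,16] min(12,20)*11=132 best=306 → l++
[6,16] min(10,20)*10=100 best=306 → l++
[7,16] min(14,20)*9=126 best=306 → l++
[8,16] min(17,20)*8=136 best=306 → l++

l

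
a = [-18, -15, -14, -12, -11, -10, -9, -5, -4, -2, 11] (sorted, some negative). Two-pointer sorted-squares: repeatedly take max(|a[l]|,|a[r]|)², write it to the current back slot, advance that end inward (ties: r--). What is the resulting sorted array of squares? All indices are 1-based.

[4, 16, 25, 81, 100, 121, 121, 144, 196, 225, 324]

l=1 r=11: |-18|>|11| out[11]=324, l++
l=2 r=11: |-15|>|11| out[10]=225, l++
l=3 r=11: |-14|>|11| out[9]=196, l++
l=4 r=11: |-12|>|11| out[8]=144, l++
l=5 r=11: |-11|<=|11| out[7]=121, r--
l=5 r=10: |-11|>|-2| out[6]=121, l++
l=6 r=10: |-10|>|-2| out[5]=100, l++
l=7 r=10: |-9|>|-2| out[4]=81, l++
l=8 r=10: |-5|>|-2| out[3]=25, l++
l=9 r=10: |-4|>|-2| out[2]=16, l++
l=10 r=10: |-2|<=|-2| out[1]=4, r--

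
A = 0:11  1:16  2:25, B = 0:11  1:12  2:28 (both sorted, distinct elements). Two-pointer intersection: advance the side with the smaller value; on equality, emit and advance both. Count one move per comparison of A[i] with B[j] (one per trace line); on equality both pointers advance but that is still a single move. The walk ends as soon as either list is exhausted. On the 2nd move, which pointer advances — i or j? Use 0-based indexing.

j

[i=0,j=0] 11==11 emit → i++,j++
[i=1,j=1] 16>12 → j++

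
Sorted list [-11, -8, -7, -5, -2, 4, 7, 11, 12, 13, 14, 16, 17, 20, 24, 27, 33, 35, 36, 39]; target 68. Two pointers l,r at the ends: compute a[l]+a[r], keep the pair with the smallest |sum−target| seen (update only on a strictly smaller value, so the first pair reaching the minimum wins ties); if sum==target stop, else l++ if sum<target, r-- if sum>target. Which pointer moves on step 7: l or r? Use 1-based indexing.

[1,20] -11+39=28 d=40 * → l++
[2,20] -8+39=31 d=37 * → l++
[3,20] -7+39=32 d=36 * → l++
[4,20] -5+39=34 d=34 * → l++
[5,20] -2+39=37 d=31 * → l++
[6,20] 4+39=43 d=25 * → l++
[7,20] 7+39=46 d=22 * → l++

l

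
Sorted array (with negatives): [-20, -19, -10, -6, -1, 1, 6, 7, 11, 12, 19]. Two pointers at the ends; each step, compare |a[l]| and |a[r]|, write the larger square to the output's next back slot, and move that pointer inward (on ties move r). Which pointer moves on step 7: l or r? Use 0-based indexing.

r

l=0 r=10: |-20|>|19| out[10]=400, l++
l=1 r=10: |-19|<=|19| out[9]=361, r--
l=1 r=9: |-19|>|12| out[8]=361, l++
l=2 r=9: |-10|<=|12| out[7]=144, r--
l=2 r=8: |-10|<=|11| out[6]=121, r--
l=2 r=7: |-10|>|7| out[5]=100, l++
l=3 r=7: |-6|<=|7| out[4]=49, r--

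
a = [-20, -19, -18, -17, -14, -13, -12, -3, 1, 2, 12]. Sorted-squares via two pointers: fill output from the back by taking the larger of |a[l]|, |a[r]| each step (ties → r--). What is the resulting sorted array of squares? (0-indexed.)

l=0 r=10: |-20|>|12| out[10]=400, l++
l=1 r=10: |-19|>|12| out[9]=361, l++
l=2 r=10: |-18|>|12| out[8]=324, l++
l=3 r=10: |-17|>|12| out[7]=289, l++
l=4 r=10: |-14|>|12| out[6]=196, l++
l=5 r=10: |-13|>|12| out[5]=169, l++
l=6 r=10: |-12|<=|12| out[4]=144, r--
l=6 r=9: |-12|>|2| out[3]=144, l++
l=7 r=9: |-3|>|2| out[2]=9, l++
l=8 r=9: |1|<=|2| out[1]=4, r--
l=8 r=8: |1|<=|1| out[0]=1, r--

[1, 4, 9, 144, 144, 169, 196, 289, 324, 361, 400]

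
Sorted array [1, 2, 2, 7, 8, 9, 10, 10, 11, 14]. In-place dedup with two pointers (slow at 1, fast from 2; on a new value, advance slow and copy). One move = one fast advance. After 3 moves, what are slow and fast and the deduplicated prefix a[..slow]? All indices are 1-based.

(s=1,f=2) a[fast]=2≠a[slow]=1 write a[2]=2 → slow++,fast++
(s=2,f=3) a[fast]=2=a[slow] dup → fast++
(s=2,f=4) a[fast]=7≠a[slow]=2 write a[3]=7 → slow++,fast++

slow=3, fast=5, prefix=[1, 2, 7]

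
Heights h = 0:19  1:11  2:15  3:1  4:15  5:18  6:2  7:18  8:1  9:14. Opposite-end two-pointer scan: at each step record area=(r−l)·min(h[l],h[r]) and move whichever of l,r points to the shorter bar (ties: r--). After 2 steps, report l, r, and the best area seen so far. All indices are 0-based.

l=0, r=7, best area=126

[0,9] min(19,14)*9=126 best=126 * → r--
[0,8] min(19,1)*8=8 best=126 → r--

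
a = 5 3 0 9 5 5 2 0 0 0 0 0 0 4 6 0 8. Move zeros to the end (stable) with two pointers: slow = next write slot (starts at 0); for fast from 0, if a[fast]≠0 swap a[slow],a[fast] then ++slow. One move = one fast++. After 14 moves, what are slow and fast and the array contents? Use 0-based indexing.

slow=7, fast=14, a=[5, 3, 9, 5, 5, 2, 4, 0, 0, 0, 0, 0, 0, 0, 6, 0, 8]

slow=0 fast=0: a[fast]=5≠0 swap→a[0]=5, slow++,fast++
slow=1 fast=1: a[fast]=3≠0 swap→a[1]=3, slow++,fast++
slow=2 fast=2: a[fast]=0, fast++
slow=2 fast=3: a[fast]=9≠0 swap→a[2]=9, slow++,fast++
slow=3 fast=4: a[fast]=5≠0 swap→a[3]=5, slow++,fast++
slow=4 fast=5: a[fast]=5≠0 swap→a[4]=5, slow++,fast++
slow=5 fast=6: a[fast]=2≠0 swap→a[5]=2, slow++,fast++
slow=6 fast=7: a[fast]=0, fast++
slow=6 fast=8: a[fast]=0, fast++
slow=6 fast=9: a[fast]=0, fast++
slow=6 fast=10: a[fast]=0, fast++
slow=6 fast=11: a[fast]=0, fast++
slow=6 fast=12: a[fast]=0, fast++
slow=6 fast=13: a[fast]=4≠0 swap→a[6]=4, slow++,fast++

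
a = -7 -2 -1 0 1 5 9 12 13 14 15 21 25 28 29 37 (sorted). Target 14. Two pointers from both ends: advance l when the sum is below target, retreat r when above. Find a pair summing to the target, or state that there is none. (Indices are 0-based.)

[0,15] -7+37=30 >14 → r--
[0,14] -7+29=22 >14 → r--
[0,13] -7+28=21 >14 → r--
[0,12] -7+25=18 >14 → r--
[0,11] -7+21=14 → found

(-7, 21)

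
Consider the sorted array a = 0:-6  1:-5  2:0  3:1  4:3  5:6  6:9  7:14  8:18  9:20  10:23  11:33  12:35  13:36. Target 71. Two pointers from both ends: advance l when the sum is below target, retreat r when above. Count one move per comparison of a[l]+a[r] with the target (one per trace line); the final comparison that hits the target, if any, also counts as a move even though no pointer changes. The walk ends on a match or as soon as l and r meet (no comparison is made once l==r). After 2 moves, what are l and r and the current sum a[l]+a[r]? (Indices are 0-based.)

l=2, r=13, sum=36

[0,13] -6+36=30 <71 → l++
[1,13] -5+36=31 <71 → l++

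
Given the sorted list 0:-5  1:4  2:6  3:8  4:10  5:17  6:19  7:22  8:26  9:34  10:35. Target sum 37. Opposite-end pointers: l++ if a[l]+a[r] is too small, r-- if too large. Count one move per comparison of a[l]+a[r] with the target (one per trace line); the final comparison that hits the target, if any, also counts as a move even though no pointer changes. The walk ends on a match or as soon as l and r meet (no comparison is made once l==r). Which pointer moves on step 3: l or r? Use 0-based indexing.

r

l=0 r=10: -5+35=30 <37, l++
l=1 r=10: 4+35=39 >37, r--
l=1 r=9: 4+34=38 >37, r--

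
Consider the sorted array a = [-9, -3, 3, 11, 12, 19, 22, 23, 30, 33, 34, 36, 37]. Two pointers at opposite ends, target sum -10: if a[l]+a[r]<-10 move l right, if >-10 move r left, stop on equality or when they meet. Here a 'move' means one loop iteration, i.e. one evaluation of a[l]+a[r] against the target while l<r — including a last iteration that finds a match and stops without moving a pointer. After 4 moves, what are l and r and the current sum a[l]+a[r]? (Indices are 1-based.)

l=1, r=9, sum=21

[1,13] -9+37=28 >-10 → r--
[1,12] -9+36=27 >-10 → r--
[1,11] -9+34=25 >-10 → r--
[1,10] -9+33=24 >-10 → r--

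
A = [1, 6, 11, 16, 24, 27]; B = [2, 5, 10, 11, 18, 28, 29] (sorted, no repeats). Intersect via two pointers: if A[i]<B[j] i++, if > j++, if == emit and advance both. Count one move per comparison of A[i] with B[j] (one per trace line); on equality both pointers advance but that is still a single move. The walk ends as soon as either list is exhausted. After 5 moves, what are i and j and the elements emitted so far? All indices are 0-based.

i=2, j=3, emitted=[]

[i=0,j=0] 1<2 → i++
[i=1,j=0] 6>2 → j++
[i=1,j=1] 6>5 → j++
[i=1,j=2] 6<10 → i++
[i=2,j=2] 11>10 → j++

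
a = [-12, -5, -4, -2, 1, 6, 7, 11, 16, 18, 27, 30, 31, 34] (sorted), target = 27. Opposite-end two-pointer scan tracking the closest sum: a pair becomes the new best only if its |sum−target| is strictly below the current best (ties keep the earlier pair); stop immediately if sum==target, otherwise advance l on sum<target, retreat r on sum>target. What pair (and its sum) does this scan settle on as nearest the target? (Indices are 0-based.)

l=0 r=13: -12+34=22 d=5 *, l++
l=1 r=13: -5+34=29 d=2 *, r--
l=1 r=12: -5+31=26 d=1 *, l++
l=2 r=12: -4+31=27 d=0 *, stop

pair (-4, 31) with sum 27 (|Δ|=0)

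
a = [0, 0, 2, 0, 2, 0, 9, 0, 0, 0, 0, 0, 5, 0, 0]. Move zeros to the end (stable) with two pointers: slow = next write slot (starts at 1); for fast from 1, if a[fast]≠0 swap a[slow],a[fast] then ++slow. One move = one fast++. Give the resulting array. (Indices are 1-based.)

[2, 2, 9, 5, 0, 0, 0, 0, 0, 0, 0, 0, 0, 0, 0]

(s=1,f=1) a[fast]=0 → fast++
(s=1,f=2) a[fast]=0 → fast++
(s=1,f=3) a[fast]=2≠0 swap→a[1]=2 → slow++,fast++
(s=2,f=4) a[fast]=0 → fast++
(s=2,f=5) a[fast]=2≠0 swap→a[2]=2 → slow++,fast++
(s=3,f=6) a[fast]=0 → fast++
(s=3,f=7) a[fast]=9≠0 swap→a[3]=9 → slow++,fast++
(s=4,f=8) a[fast]=0 → fast++
(s=4,f=9) a[fast]=0 → fast++
(s=4,f=10) a[fast]=0 → fast++
(s=4,f=11) a[fast]=0 → fast++
(s=4,f=12) a[fast]=0 → fast++
(s=4,f=13) a[fast]=5≠0 swap→a[4]=5 → slow++,fast++
(s=5,f=14) a[fast]=0 → fast++
(s=5,f=15) a[fast]=0 → fast++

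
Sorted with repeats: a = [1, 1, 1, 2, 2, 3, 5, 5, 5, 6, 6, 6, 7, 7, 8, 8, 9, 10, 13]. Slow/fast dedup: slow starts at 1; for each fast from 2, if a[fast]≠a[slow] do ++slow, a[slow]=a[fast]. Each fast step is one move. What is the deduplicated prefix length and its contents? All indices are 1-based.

length 10; prefix = [1, 2, 3, 5, 6, 7, 8, 9, 10, 13]

slow=1 fast=2: a[fast]=1=a[slow] dup, fast++
slow=1 fast=3: a[fast]=1=a[slow] dup, fast++
slow=1 fast=4: a[fast]=2≠a[slow]=1 write a[2]=2, slow++,fast++
slow=2 fast=5: a[fast]=2=a[slow] dup, fast++
slow=2 fast=6: a[fast]=3≠a[slow]=2 write a[3]=3, slow++,fast++
slow=3 fast=7: a[fast]=5≠a[slow]=3 write a[4]=5, slow++,fast++
slow=4 fast=8: a[fast]=5=a[slow] dup, fast++
slow=4 fast=9: a[fast]=5=a[slow] dup, fast++
slow=4 fast=10: a[fast]=6≠a[slow]=5 write a[5]=6, slow++,fast++
slow=5 fast=11: a[fast]=6=a[slow] dup, fast++
slow=5 fast=12: a[fast]=6=a[slow] dup, fast++
slow=5 fast=13: a[fast]=7≠a[slow]=6 write a[6]=7, slow++,fast++
slow=6 fast=14: a[fast]=7=a[slow] dup, fast++
slow=6 fast=15: a[fast]=8≠a[slow]=7 write a[7]=8, slow++,fast++
slow=7 fast=16: a[fast]=8=a[slow] dup, fast++
slow=7 fast=17: a[fast]=9≠a[slow]=8 write a[8]=9, slow++,fast++
slow=8 fast=18: a[fast]=10≠a[slow]=9 write a[9]=10, slow++,fast++
slow=9 fast=19: a[fast]=13≠a[slow]=10 write a[10]=13, slow++,fast++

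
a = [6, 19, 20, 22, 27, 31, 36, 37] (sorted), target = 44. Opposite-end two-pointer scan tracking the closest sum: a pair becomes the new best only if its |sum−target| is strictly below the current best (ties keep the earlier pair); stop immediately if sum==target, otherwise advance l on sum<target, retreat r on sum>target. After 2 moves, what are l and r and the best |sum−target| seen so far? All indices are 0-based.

l=0 r=7: 6+37=43 d=1 *, l++
l=1 r=7: 19+37=56 d=12, r--

l=1, r=6, best |Δ|=1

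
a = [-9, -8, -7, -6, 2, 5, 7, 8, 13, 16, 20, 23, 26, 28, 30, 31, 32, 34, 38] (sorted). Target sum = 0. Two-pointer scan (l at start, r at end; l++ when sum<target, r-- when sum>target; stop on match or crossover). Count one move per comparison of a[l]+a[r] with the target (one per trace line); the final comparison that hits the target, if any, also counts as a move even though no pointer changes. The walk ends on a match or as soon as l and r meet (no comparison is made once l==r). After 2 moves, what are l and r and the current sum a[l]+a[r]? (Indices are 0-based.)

l=0, r=16, sum=23

l=0 r=18: -9+38=29 >0, r--
l=0 r=17: -9+34=25 >0, r--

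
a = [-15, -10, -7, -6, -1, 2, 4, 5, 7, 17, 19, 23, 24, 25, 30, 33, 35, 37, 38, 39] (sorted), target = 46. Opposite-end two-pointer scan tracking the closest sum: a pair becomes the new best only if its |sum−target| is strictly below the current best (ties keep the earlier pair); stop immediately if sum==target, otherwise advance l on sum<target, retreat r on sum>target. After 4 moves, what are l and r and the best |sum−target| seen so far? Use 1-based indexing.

[1,20] -15+39=24 d=22 * → l++
[2,20] -10+39=29 d=17 * → l++
[3,20] -7+39=32 d=14 * → l++
[4,20] -6+39=33 d=13 * → l++

l=5, r=20, best |Δ|=13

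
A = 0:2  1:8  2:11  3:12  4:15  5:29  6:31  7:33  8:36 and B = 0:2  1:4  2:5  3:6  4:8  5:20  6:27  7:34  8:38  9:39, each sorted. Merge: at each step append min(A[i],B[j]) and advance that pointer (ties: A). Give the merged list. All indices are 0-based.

[2, 2, 4, 5, 6, 8, 8, 11, 12, 15, 20, 27, 29, 31, 33, 34, 36, 38, 39]

[i=0,j=0] A[i]=2<=B[j]=2 take 2 → i++
[i=1,j=0] A[i]=8>B[j]=2 take 2 → j++
[i=1,j=1] A[i]=8>B[j]=4 take 4 → j++
[i=1,j=2] A[i]=8>B[j]=5 take 5 → j++
[i=1,j=3] A[i]=8>B[j]=6 take 6 → j++
[i=1,j=4] A[i]=8<=B[j]=8 take 8 → i++
[i=2,j=4] A[i]=11>B[j]=8 take 8 → j++
[i=2,j=5] A[i]=11<=B[j]=20 take 11 → i++
[i=3,j=5] A[i]=12<=B[j]=20 take 12 → i++
[i=4,j=5] A[i]=15<=B[j]=20 take 15 → i++
[i=5,j=5] A[i]=29>B[j]=20 take 20 → j++
[i=5,j=6] A[i]=29>B[j]=27 take 27 → j++
[i=5,j=7] A[i]=29<=B[j]=34 take 29 → i++
[i=6,j=7] A[i]=31<=B[j]=34 take 31 → i++
[i=7,j=7] A[i]=33<=B[j]=34 take 33 → i++
[i=8,j=7] A[i]=36>B[j]=34 take 34 → j++
[i=8,j=8] A[i]=36<=B[j]=38 take 36 → i++
[i=9,j=8] A done, take B[j]=38 → j++
[i=9,j=9] A done, take B[j]=39 → j++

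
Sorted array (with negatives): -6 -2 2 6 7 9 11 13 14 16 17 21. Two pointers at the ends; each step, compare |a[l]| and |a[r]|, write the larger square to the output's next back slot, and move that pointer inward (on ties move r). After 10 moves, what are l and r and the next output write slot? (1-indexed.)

l=2, r=3, next write slot=2

[1,12] |-6|<=|21| out[12]=441 → r--
[1,11] |-6|<=|17| out[11]=289 → r--
[1,10] |-6|<=|16| out[10]=256 → r--
[1,9] |-6|<=|14| out[9]=196 → r--
[1,8] |-6|<=|13| out[8]=169 → r--
[1,7] |-6|<=|11| out[7]=121 → r--
[1,6] |-6|<=|9| out[6]=81 → r--
[1,5] |-6|<=|7| out[5]=49 → r--
[1,4] |-6|<=|6| out[4]=36 → r--
[1,3] |-6|>|2| out[3]=36 → l++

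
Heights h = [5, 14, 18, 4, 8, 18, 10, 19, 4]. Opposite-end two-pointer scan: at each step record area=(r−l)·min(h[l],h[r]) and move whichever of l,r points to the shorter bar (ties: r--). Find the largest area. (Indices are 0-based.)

max area = 90

[0,8] min(5,4)*8=32 best=32 * → r--
[0,7] min(5,19)*7=35 best=35 * → l++
[1,7] min(14,19)*6=84 best=84 * → l++
[2,7] min(18,19)*5=90 best=90 * → l++
[3,7] min(4,19)*4=16 best=90 → l++
[4,7] min(8,19)*3=24 best=90 → l++
[5,7] min(18,19)*2=36 best=90 → l++
[6,7] min(10,19)*1=10 best=90 → l++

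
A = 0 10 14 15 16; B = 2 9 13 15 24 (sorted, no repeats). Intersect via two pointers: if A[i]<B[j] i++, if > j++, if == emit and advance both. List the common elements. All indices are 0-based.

i=0 j=0: 0<2, i++
i=1 j=0: 10>2, j++
i=1 j=1: 10>9, j++
i=1 j=2: 10<13, i++
i=2 j=2: 14>13, j++
i=2 j=3: 14<15, i++
i=3 j=3: 15==15 emit, i++,j++
i=4 j=4: 16<24, i++

intersection = [15]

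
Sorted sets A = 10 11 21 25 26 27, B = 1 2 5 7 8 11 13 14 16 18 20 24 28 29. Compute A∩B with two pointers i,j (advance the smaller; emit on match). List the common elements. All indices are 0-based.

i=0 j=0: 10>1, j++
i=0 j=1: 10>2, j++
i=0 j=2: 10>5, j++
i=0 j=3: 10>7, j++
i=0 j=4: 10>8, j++
i=0 j=5: 10<11, i++
i=1 j=5: 11==11 emit, i++,j++
i=2 j=6: 21>13, j++
i=2 j=7: 21>14, j++
i=2 j=8: 21>16, j++
i=2 j=9: 21>18, j++
i=2 j=10: 21>20, j++
i=2 j=11: 21<24, i++
i=3 j=11: 25>24, j++
i=3 j=12: 25<28, i++
i=4 j=12: 26<28, i++
i=5 j=12: 27<28, i++

intersection = [11]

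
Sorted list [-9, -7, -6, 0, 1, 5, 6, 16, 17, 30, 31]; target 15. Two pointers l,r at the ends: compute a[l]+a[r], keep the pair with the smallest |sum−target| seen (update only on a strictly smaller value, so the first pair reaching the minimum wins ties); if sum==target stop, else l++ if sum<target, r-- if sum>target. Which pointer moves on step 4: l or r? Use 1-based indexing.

l

[1,11] -9+31=22 d=7 * → r--
[1,10] -9+30=21 d=6 * → r--
[1,9] -9+17=8 d=7 → l++
[2,9] -7+17=10 d=5 * → l++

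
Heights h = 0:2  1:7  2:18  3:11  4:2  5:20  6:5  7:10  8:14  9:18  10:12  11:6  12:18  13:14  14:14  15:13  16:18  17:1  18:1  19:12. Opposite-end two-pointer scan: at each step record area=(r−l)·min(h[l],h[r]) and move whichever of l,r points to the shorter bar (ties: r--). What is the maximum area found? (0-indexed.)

[0,19] min(2,12)*19=38 best=38 * → l++
[1,19] min(7,12)*18=126 best=126 * → l++
[2,19] min(18,12)*17=204 best=204 * → r--
[2,18] min(18,1)*16=16 best=204 → r--
[2,17] min(18,1)*15=15 best=204 → r--
[2,16] min(18,18)*14=252 best=252 * → r--
[2,15] min(18,13)*13=169 best=252 → r--
[2,14] min(18,14)*12=168 best=252 → r--
[2,13] min(18,14)*11=154 best=252 → r--
[2,12] min(18,18)*10=180 best=252 → r--
[2,11] min(18,6)*9=54 best=252 → r--
[2,10] min(18,12)*8=96 best=252 → r--
[2,9] min(18,18)*7=126 best=252 → r--
[2,8] min(18,14)*6=84 best=252 → r--
[2,7] min(18,10)*5=50 best=252 → r--
[2,6] min(18,5)*4=20 best=252 → r--
[2,5] min(18,20)*3=54 best=252 → l++
[3,5] min(11,20)*2=22 best=252 → l++
[4,5] min(2,20)*1=2 best=252 → l++

max area = 252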